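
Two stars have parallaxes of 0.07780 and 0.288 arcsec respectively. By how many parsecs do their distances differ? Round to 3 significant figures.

d_A = 1/0.07780″ = 12.853 pc; d_B = 1/0.2880″ = 3.4722 pc.
|d_B − d_A| = |3.4722 − 12.853| = 9.3808 pc.

9.38 pc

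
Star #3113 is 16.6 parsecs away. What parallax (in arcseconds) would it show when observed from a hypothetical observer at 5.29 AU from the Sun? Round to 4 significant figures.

p (arcsec) = B (AU) / d (pc).
p = 5.29 / 16.6 = 0.31867 arcsec.

0.3187 arcsec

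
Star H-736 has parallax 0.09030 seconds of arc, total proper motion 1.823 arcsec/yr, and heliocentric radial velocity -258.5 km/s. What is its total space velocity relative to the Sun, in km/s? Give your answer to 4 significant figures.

d = 1/p = 1/0.09030″ = 11.074 pc.
v_t = 4.740 μ d = 4.740 × 1.823 × 11.074 = 95.691 km/s.
v = √(v_r² + v_t²) = √((-258.5)² + 95.691²) = √75979 = 275.64 km/s.

275.6 km/s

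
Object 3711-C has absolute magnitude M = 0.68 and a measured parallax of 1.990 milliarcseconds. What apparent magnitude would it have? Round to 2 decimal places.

d = 1/p = 1/0.001990″ = 502.51 pc.
m − M = 5 log₁₀ d − 5 = 5 log₁₀(502.51) − 5 = 13.5057 − 5 = 8.5057.
m = M + (m − M) = 0.68 + 8.5057 = 9.19.

m = 9.19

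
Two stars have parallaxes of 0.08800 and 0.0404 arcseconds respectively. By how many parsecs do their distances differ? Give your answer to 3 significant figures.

13.4 pc

d_A = 1/0.08800″ = 11.364 pc; d_B = 1/0.04040″ = 24.752 pc.
|d_B − d_A| = |24.752 − 11.364| = 13.388 pc.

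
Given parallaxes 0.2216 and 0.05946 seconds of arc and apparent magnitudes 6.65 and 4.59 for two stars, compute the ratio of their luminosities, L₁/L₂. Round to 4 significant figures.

d₁ = 1/p₁ = 1/0.2216″ = 4.5126 pc; d₂ = 1/p₂ = 1/0.05946″ = 16.818 pc.
M₁ = m₁ − 5 log₁₀ d₁ + 5 = 6.65 − 3.2721 + 5 = 8.3779.
M₂ = 4.59 − 6.1289 + 5 = 3.4611.
L₁/L₂ = 10^(0.4(M₂ − M₁)) = 10^(0.4 × (-4.9168)) = 10^(-1.96672) = 0.010796.

L₁/L₂ = 0.01080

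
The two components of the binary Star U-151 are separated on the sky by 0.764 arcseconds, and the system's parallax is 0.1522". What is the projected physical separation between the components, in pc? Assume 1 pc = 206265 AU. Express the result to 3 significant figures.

d = 1/p = 1/0.1522″ = 6.5703 pc.
At distance d (pc), an angle of θ arcsec spans θ·d AU: s = 0.764 × 6.5703 = 5.0197 AU.
= 5.0197 / 206265 = 2.4336 × 10^-5 pc.

2.43 × 10^-5 pc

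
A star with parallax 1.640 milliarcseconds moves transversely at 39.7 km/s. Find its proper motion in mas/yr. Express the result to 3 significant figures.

d = 1/p = 1/0.001640″ = 609.76 pc.
μ = v_t / (4.74 d) = 39.7 / (4.74 × 609.76) = 39.7 / 2890.3 = 0.013736 ″/yr = 13.736 mas/yr.

13.7 mas/yr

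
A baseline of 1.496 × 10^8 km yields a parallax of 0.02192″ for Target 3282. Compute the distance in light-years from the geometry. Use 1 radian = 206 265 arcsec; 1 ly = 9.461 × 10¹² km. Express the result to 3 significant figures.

θ = 0.02192″ = 0.02192/206265 = 1.0627 × 10^-7 rad.
d = B/θ = (1.496 × 10^8) / (1.0627 × 10^-7) = 1.4077 × 10^15 km = (1.4077 × 10^15) / (9.461 × 10^12) ly = 148.79 ly.

149 ly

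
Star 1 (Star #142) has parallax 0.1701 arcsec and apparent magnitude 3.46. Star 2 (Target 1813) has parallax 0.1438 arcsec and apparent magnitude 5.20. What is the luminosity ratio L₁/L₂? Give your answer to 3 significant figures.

d₁ = 1/p₁ = 1/0.1701″ = 5.8789 pc; d₂ = 1/p₂ = 1/0.1438″ = 6.9541 pc.
M₁ = m₁ − 5 log₁₀ d₁ + 5 = 3.46 − 3.8465 + 5 = 4.6135.
M₂ = 5.20 − 4.2112 + 5 = 5.9888.
L₁/L₂ = 10^(0.4(M₂ − M₁)) = 10^(0.4 × 1.3753) = 10^0.55012 = 3.5491.

L₁/L₂ = 3.55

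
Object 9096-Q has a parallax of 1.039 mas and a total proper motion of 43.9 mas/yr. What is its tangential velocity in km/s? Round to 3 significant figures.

d = 1/p = 1/0.001039″ = 962.46 pc.
μ = 43.9 mas/yr = 0.0439 ″/yr.
v_t = 4.74 × μ × d = 4.74 × 0.0439 × 962.46 = 200.27 km/s.

200 km/s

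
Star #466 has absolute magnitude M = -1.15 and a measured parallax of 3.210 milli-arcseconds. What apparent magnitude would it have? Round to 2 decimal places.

m = 6.32

d = 1/p = 1/0.003210″ = 311.53 pc.
m − M = 5 log₁₀ d − 5 = 5 log₁₀(311.53) − 5 = 12.4675 − 5 = 7.4675.
m = M + (m − M) = -1.15 + 7.4675 = 6.32.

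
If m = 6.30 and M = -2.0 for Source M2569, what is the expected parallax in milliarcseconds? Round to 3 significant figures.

m − M = 6.30 − (-2.0) = 8.30.
d = 10^((m−M)/5 + 1) = 10^2.660 = 457.09 pc.
p = 1/d = 1/457.09 = 0.0021878 arcsec = 2.1878 mas.

2.19 mas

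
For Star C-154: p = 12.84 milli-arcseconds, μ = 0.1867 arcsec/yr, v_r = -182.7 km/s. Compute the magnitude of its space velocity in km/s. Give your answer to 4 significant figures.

195.3 km/s

d = 1/p = 1/0.01284″ = 77.882 pc.
v_t = 4.740 μ d = 4.740 × 0.1867 × 77.882 = 68.922 km/s.
v = √(v_r² + v_t²) = √((-182.7)² + 68.922²) = √38129.5 = 195.27 km/s.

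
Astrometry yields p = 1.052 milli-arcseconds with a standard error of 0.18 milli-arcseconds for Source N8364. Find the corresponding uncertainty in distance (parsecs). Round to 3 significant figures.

d = 1/p, so σ_d = σ_p / p².
σ_d = 0.000180 / (0.001052)² = 0.000180 / 0.0000011067 = 162.65 pc.

163 pc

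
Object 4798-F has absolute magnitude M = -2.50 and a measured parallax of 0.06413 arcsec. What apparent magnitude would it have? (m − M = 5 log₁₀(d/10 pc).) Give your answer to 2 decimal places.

d = 1/p = 1/0.06413″ = 15.593 pc.
m − M = 5 log₁₀ d − 5 = 5 log₁₀(15.593) − 5 = 5.9646 − 5 = 0.9646.
m = M + (m − M) = -2.50 + 0.9646 = -1.54.

m = -1.54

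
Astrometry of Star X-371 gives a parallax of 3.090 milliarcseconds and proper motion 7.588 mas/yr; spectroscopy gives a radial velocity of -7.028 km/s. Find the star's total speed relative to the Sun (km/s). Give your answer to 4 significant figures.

d = 1/p = 1/0.003090″ = 323.62 pc.
μ = 7.588 mas/yr = 0.007588 ″/yr.
v_t = 4.740 μ d = 4.740 × 0.007588 × 323.62 = 11.64 km/s.
v = √(v_r² + v_t²) = √((-7.028)² + 11.64²) = √184.882 = 13.597 km/s.

13.60 km/s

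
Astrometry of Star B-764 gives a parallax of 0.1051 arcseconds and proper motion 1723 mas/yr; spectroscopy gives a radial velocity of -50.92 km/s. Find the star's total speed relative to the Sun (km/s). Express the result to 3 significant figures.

d = 1/p = 1/0.1051″ = 9.5147 pc.
μ = 1723 mas/yr = 1.723 ″/yr.
v_t = 4.740 μ d = 4.740 × 1.723 × 9.5147 = 77.707 km/s.
v = √(v_r² + v_t²) = √((-50.92)² + 77.707²) = √8631.22 = 92.904 km/s.

92.9 km/s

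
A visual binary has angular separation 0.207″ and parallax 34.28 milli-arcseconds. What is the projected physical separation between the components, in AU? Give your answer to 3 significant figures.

6.04 AU

d = 1/p = 1/0.03428″ = 29.172 pc.
At distance d (pc), an angle of θ arcsec spans θ·d AU: s = 0.207 × 29.172 = 6.0386 AU.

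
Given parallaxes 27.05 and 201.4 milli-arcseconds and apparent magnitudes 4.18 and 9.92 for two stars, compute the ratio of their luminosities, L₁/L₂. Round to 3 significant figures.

L₁/L₂ = 11000

d₁ = 1/p₁ = 1/0.02705″ = 36.969 pc; d₂ = 1/p₂ = 1/0.2014″ = 4.9652 pc.
M₁ = m₁ − 5 log₁₀ d₁ + 5 = 4.18 − 7.8392 + 5 = 1.3408.
M₂ = 9.92 − 3.4797 + 5 = 11.4403.
L₁/L₂ = 10^(0.4(M₂ − M₁)) = 10^(0.4 × 10.0995) = 10^4.03980 = 10960.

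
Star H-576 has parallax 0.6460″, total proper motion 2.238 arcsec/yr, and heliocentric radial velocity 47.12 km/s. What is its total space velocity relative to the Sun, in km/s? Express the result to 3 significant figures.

49.9 km/s

d = 1/p = 1/0.6460″ = 1.548 pc.
v_t = 4.740 μ d = 4.740 × 2.238 × 1.548 = 16.421 km/s.
v = √(v_r² + v_t²) = √(47.12² + 16.421²) = √2489.94 = 49.899 km/s.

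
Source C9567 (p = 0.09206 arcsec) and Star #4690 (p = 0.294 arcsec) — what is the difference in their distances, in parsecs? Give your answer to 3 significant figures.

7.46 pc

d_A = 1/0.09206″ = 10.862 pc; d_B = 1/0.2940″ = 3.4014 pc.
|d_B − d_A| = |3.4014 − 10.862| = 7.4606 pc.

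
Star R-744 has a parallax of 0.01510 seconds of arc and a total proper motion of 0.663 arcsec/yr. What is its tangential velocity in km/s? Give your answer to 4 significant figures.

d = 1/p = 1/0.01510″ = 66.225 pc.
v_t = 4.74 × μ × d = 4.74 × 0.663 × 66.225 = 208.12 km/s.

208.1 km/s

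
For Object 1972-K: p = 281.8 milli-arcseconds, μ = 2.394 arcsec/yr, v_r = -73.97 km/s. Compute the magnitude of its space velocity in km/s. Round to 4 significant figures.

d = 1/p = 1/0.2818″ = 3.5486 pc.
v_t = 4.740 μ d = 4.740 × 2.394 × 3.5486 = 40.268 km/s.
v = √(v_r² + v_t²) = √((-73.97)² + 40.268²) = √7093.07 = 84.22 km/s.

84.22 km/s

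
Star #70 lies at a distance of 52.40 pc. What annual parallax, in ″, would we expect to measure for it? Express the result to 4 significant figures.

0.01908 ″

p = 1/d = 1/52.4 = 0.019084 arcsec.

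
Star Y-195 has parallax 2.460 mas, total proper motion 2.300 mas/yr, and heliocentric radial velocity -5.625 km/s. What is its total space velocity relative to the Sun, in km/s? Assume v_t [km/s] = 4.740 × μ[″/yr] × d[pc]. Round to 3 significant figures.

d = 1/p = 1/0.002460″ = 406.5 pc.
μ = 2.300 mas/yr = 0.002300 ″/yr.
v_t = 4.740 μ d = 4.740 × 0.002300 × 406.5 = 4.4317 km/s.
v = √(v_r² + v_t²) = √((-5.625)² + 4.4317²) = √51.2806 = 7.161 km/s.

7.16 km/s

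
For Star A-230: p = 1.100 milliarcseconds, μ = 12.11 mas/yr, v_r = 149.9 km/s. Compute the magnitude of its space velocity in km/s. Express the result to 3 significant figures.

d = 1/p = 1/0.001100″ = 909.09 pc.
μ = 12.11 mas/yr = 0.01211 ″/yr.
v_t = 4.740 μ d = 4.740 × 0.01211 × 909.09 = 52.183 km/s.
v = √(v_r² + v_t²) = √(149.9² + 52.183²) = √25193.1 = 158.72 km/s.

159 km/s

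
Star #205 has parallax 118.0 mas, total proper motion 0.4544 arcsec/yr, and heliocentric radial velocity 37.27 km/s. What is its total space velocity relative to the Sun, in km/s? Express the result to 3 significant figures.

41.5 km/s

d = 1/p = 1/0.1180″ = 8.4746 pc.
v_t = 4.740 μ d = 4.740 × 0.4544 × 8.4746 = 18.253 km/s.
v = √(v_r² + v_t²) = √(37.27² + 18.253²) = √1722.22 = 41.5 km/s.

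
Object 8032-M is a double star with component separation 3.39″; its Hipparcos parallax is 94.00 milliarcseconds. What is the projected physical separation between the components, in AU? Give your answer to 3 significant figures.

36.1 AU

d = 1/p = 1/0.09400″ = 10.638 pc.
At distance d (pc), an angle of θ arcsec spans θ·d AU: s = 3.39 × 10.638 = 36.063 AU.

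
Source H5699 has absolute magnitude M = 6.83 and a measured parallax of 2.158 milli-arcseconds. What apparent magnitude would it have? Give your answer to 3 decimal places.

m = 15.160

d = 1/p = 1/0.002158″ = 463.39 pc.
m − M = 5 log₁₀ d − 5 = 5 log₁₀(463.39) − 5 = 13.3297 − 5 = 8.3297.
m = M + (m − M) = 6.83 + 8.3297 = 15.160.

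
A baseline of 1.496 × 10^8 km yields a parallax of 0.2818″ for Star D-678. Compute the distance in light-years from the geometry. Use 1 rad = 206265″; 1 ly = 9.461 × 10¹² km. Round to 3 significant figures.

11.6 ly

θ = 0.2818″ = 0.2818/206265 = 1.3662 × 10^-6 rad.
d = B/θ = (1.496 × 10^8) / (1.3662 × 10^-6) = 1.0950 × 10^14 km = (1.0950 × 10^14) / (9.461 × 10^12) ly = 11.574 ly.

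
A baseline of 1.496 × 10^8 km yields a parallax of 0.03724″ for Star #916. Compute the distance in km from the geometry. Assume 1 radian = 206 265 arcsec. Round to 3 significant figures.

8.29 × 10^14 km

θ = 0.03724″ = 0.03724/206265 = 1.8054 × 10^-7 rad.
d = B/θ = (1.496 × 10^8) / (1.8054 × 10^-7) = 8.2863 × 10^14 km.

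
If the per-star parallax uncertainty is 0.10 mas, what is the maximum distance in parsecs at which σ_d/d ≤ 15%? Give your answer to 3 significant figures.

1500 pc

σ_d/d = σ_p/p, so the condition is σ_p/p ≤ 0.15, i.e. p ≥ σ_p/0.15.
p_min = 0.10/0.15 = 0.66667 mas = 0.00066667 arcsec.
d_max = 1/p_min = 1/0.00066667 = 1500 pc.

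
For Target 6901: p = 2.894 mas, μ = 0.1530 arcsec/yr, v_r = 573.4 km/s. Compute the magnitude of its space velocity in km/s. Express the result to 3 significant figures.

626 km/s

d = 1/p = 1/0.002894″ = 345.54 pc.
v_t = 4.740 μ d = 4.740 × 0.1530 × 345.54 = 250.59 km/s.
v = √(v_r² + v_t²) = √(573.4² + 250.59²) = √391583 = 625.77 km/s.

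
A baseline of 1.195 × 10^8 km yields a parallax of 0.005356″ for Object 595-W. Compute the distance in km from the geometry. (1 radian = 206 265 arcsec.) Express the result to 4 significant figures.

4.602 × 10^15 km

θ = 0.005356″ = 0.005356/206265 = 2.5967 × 10^-8 rad.
d = B/θ = (1.195 × 10^8) / (2.5967 × 10^-8) = 4.6020 × 10^15 km.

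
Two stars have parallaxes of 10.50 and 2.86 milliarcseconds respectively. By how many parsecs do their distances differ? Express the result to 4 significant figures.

254.4 pc

d_A = 1/0.01050″ = 95.238 pc; d_B = 1/0.002860″ = 349.65 pc.
|d_B − d_A| = |349.65 − 95.238| = 254.41 pc.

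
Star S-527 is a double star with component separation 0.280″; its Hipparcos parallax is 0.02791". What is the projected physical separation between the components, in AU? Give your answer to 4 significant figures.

d = 1/p = 1/0.02791″ = 35.829 pc.
At distance d (pc), an angle of θ arcsec spans θ·d AU: s = 0.280 × 35.829 = 10.032 AU.

10.03 AU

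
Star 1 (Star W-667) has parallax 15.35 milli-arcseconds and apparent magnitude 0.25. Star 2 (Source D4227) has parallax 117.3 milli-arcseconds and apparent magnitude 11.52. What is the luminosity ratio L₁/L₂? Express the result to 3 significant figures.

d₁ = 1/p₁ = 1/0.01535″ = 65.147 pc; d₂ = 1/p₂ = 1/0.1173″ = 8.5251 pc.
M₁ = m₁ − 5 log₁₀ d₁ + 5 = 0.25 − 9.0695 + 5 = -3.8195.
M₂ = 11.52 − 4.6535 + 5 = 11.8665.
L₁/L₂ = 10^(0.4(M₂ − M₁)) = 10^(0.4 × 15.6860) = 10^6.27440 = 1.8810 × 10^6.

L₁/L₂ = 1.88 × 10^6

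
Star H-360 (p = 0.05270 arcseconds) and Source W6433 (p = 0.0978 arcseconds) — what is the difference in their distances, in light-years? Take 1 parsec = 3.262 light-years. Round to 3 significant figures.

28.5 ly

d_A = 1/0.05270″ = 18.975 pc; d_B = 1/0.09780″ = 10.225 pc.
|d_B − d_A| = |10.225 − 18.975| = 8.75 pc = 8.75 × 3.262 ly = 28.543 ly.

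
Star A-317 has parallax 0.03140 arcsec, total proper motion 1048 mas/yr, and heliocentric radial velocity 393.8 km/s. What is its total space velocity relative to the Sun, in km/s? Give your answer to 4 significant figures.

424.4 km/s

d = 1/p = 1/0.03140″ = 31.847 pc.
μ = 1048 mas/yr = 1.048 ″/yr.
v_t = 4.740 μ d = 4.740 × 1.048 × 31.847 = 158.2 km/s.
v = √(v_r² + v_t²) = √(393.8² + 158.2²) = √180106 = 424.39 km/s.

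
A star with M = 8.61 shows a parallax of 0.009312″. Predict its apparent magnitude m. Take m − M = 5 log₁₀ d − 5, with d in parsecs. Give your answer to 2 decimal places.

d = 1/p = 1/0.009312″ = 107.39 pc.
m − M = 5 log₁₀ d − 5 = 5 log₁₀(107.39) − 5 = 10.1548 − 5 = 5.1548.
m = M + (m − M) = 8.61 + 5.1548 = 13.76.

m = 13.76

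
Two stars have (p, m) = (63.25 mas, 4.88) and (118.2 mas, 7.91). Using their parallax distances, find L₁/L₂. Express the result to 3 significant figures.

L₁/L₂ = 56.9

d₁ = 1/p₁ = 1/0.06325″ = 15.81 pc; d₂ = 1/p₂ = 1/0.1182″ = 8.4602 pc.
M₁ = m₁ − 5 log₁₀ d₁ + 5 = 4.88 − 5.9947 + 5 = 3.8853.
M₂ = 7.91 − 4.6369 + 5 = 8.2731.
L₁/L₂ = 10^(0.4(M₂ − M₁)) = 10^(0.4 × 4.3878) = 10^1.75512 = 56.901.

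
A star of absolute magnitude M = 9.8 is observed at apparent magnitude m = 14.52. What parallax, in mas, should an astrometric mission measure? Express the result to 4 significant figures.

m − M = 14.52 − 9.8 = 4.72.
d = 10^((m−M)/5 + 1) = 10^1.944 = 87.902 pc.
p = 1/d = 1/87.902 = 0.011376 arcsec = 11.376 mas.

11.38 mas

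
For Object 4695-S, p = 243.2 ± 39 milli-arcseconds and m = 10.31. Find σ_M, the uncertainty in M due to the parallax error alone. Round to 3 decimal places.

M = m − 5 log₁₀ d + 5 = m + 5 log₁₀ p + 5, so ∂M/∂p = 5/(p ln 10).
σ_M = (5/ln 10) · (σ_p/p) = 2.1715 × 39/243.2 = 2.1715 × 0.16036 = 0.34822.

σ_M = 0.348 mag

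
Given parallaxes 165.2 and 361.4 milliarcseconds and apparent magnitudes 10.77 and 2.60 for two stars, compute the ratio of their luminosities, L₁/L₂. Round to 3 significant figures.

d₁ = 1/p₁ = 1/0.1652″ = 6.0533 pc; d₂ = 1/p₂ = 1/0.3614″ = 2.767 pc.
M₁ = m₁ − 5 log₁₀ d₁ + 5 = 10.77 − 3.9100 + 5 = 11.8600.
M₂ = 2.60 − 2.2100 + 5 = 5.3900.
L₁/L₂ = 10^(0.4(M₂ − M₁)) = 10^(0.4 × (-6.4700)) = 10^(-2.58800) = 0.0025823.

L₁/L₂ = 0.00258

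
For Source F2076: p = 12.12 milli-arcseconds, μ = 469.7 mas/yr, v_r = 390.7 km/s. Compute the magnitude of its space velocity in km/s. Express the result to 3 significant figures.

432 km/s

d = 1/p = 1/0.01212″ = 82.508 pc.
μ = 469.7 mas/yr = 0.4697 ″/yr.
v_t = 4.740 μ d = 4.740 × 0.4697 × 82.508 = 183.69 km/s.
v = √(v_r² + v_t²) = √(390.7² + 183.69²) = √186389 = 431.73 km/s.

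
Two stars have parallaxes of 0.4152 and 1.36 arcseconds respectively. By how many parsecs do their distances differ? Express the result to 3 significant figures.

d_A = 1/0.4152″ = 2.4085 pc; d_B = 1/1.360″ = 0.73529 pc.
|d_B − d_A| = |0.73529 − 2.4085| = 1.6732 pc.

1.67 pc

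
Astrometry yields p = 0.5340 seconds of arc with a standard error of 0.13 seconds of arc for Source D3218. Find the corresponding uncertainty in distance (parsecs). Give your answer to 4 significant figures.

d = 1/p, so σ_d = σ_p / p².
σ_d = 0.130 / (0.5340)² = 0.130 / 0.28516 = 0.45588 pc.

0.4559 pc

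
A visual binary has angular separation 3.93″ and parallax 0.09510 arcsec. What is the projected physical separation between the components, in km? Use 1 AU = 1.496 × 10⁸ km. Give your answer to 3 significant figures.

d = 1/p = 1/0.09510″ = 10.515 pc.
At distance d (pc), an angle of θ arcsec spans θ·d AU: s = 3.93 × 10.515 = 41.324 AU.
= 41.324 × 1.496 × 10⁸ km = 6.1821 × 10^9 km.

6.18 × 10^9 km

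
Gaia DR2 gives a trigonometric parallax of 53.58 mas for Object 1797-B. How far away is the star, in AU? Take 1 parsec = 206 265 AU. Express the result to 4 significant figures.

p = 53.58 mas = 0.05358 arcsec.
d = 1/p = 1/0.05358 = 18.664 pc.
In AU: 18.664 × 206265 = 3.8497 × 10^6 AU.

3.850 × 10^6 AU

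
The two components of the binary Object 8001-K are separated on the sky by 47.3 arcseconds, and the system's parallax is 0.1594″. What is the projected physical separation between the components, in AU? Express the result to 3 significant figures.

d = 1/p = 1/0.1594″ = 6.2735 pc.
At distance d (pc), an angle of θ arcsec spans θ·d AU: s = 47.3 × 6.2735 = 296.74 AU.

297 AU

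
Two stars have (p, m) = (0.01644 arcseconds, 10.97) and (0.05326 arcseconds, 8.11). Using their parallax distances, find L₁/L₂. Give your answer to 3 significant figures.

d₁ = 1/p₁ = 1/0.01644″ = 60.827 pc; d₂ = 1/p₂ = 1/0.05326″ = 18.776 pc.
M₁ = m₁ − 5 log₁₀ d₁ + 5 = 10.97 − 8.9205 + 5 = 7.0495.
M₂ = 8.11 − 6.3680 + 5 = 6.7420.
L₁/L₂ = 10^(0.4(M₂ − M₁)) = 10^(0.4 × (-0.3075)) = 10^(-0.12300) = 0.75336.

L₁/L₂ = 0.753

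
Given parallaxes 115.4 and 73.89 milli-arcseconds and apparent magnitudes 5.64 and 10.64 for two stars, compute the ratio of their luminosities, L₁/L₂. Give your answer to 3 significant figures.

d₁ = 1/p₁ = 1/0.1154″ = 8.6655 pc; d₂ = 1/p₂ = 1/0.07389″ = 13.534 pc.
M₁ = m₁ − 5 log₁₀ d₁ + 5 = 5.64 − 4.6890 + 5 = 5.9510.
M₂ = 10.64 − 5.6571 + 5 = 9.9829.
L₁/L₂ = 10^(0.4(M₂ − M₁)) = 10^(0.4 × 4.0319) = 10^1.61276 = 40.998.

L₁/L₂ = 41.0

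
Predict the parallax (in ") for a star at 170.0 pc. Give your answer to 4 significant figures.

0.005882 "

p = 1/d = 1/170 = 0.0058824 arcsec.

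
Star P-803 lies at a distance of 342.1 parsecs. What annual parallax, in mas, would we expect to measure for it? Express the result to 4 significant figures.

p = 1/d = 1/342.1 = 0.0029231 arcsec.
= 0.0029231 × 1000 = 2.9231 mas.

2.923 mas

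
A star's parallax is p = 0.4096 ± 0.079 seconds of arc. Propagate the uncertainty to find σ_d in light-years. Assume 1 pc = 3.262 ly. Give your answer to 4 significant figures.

d = 1/p, so σ_d = σ_p / p².
σ_d = 0.0790 / (0.4096)² = 0.0790 / 0.16777 = 0.47088 pc = 0.47088 × 3.262 ly = 1.536 ly.

1.536 ly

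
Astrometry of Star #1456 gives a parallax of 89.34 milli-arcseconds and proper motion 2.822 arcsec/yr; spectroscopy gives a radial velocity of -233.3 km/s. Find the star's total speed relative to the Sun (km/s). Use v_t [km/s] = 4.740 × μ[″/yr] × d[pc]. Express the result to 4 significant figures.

d = 1/p = 1/0.08934″ = 11.193 pc.
v_t = 4.740 μ d = 4.740 × 2.822 × 11.193 = 149.72 km/s.
v = √(v_r² + v_t²) = √((-233.3)² + 149.72²) = √76845 = 277.21 km/s.

277.2 km/s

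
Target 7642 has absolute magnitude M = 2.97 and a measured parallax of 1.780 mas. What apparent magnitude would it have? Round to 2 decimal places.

m = 11.72

d = 1/p = 1/0.001780″ = 561.8 pc.
m − M = 5 log₁₀ d − 5 = 5 log₁₀(561.8) − 5 = 13.7479 − 5 = 8.7479.
m = M + (m − M) = 2.97 + 8.7479 = 11.72.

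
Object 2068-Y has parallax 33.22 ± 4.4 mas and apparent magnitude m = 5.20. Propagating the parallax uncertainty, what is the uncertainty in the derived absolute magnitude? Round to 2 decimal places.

M = m − 5 log₁₀ d + 5 = m + 5 log₁₀ p + 5, so ∂M/∂p = 5/(p ln 10).
σ_M = (5/ln 10) · (σ_p/p) = 2.1715 × 4.4/33.22 = 2.1715 × 0.13245 = 0.28762.

σ_M = 0.29 mag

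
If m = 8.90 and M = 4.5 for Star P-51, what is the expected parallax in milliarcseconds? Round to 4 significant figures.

m − M = 8.90 − 4.5 = 4.40.
d = 10^((m−M)/5 + 1) = 10^1.880 = 75.858 pc.
p = 1/d = 1/75.858 = 0.013183 arcsec = 13.183 mas.

13.18 mas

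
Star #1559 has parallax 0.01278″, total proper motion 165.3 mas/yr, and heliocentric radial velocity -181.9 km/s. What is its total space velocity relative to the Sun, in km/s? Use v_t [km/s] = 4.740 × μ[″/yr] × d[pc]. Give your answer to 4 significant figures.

d = 1/p = 1/0.01278″ = 78.247 pc.
μ = 165.3 mas/yr = 0.1653 ″/yr.
v_t = 4.740 μ d = 4.740 × 0.1653 × 78.247 = 61.308 km/s.
v = √(v_r² + v_t²) = √((-181.9)² + 61.308²) = √36846.3 = 191.95 km/s.

192.0 km/s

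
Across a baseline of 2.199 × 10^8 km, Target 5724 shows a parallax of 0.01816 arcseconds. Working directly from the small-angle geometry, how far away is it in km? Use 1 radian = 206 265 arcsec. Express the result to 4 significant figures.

2.498 × 10^15 km

θ = 0.01816″ = 0.01816/206265 = 8.8042 × 10^-8 rad.
d = B/θ = (2.199 × 10^8) / (8.8042 × 10^-8) = 2.4977 × 10^15 km.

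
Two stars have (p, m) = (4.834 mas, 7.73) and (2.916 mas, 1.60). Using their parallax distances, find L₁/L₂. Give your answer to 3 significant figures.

L₁/L₂ = 0.00129

d₁ = 1/p₁ = 1/0.004834″ = 206.87 pc; d₂ = 1/p₂ = 1/0.002916″ = 342.94 pc.
M₁ = m₁ − 5 log₁₀ d₁ + 5 = 7.73 − 11.5785 + 5 = 1.1515.
M₂ = 1.60 − 12.6761 + 5 = -6.0761.
L₁/L₂ = 10^(0.4(M₂ − M₁)) = 10^(0.4 × (-7.2276)) = 10^(-2.89104) = 0.0012852.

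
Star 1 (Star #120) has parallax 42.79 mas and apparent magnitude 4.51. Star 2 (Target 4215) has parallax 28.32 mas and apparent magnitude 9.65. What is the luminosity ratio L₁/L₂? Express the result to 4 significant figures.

L₁/L₂ = 49.83

d₁ = 1/p₁ = 1/0.04279″ = 23.37 pc; d₂ = 1/p₂ = 1/0.02832″ = 35.311 pc.
M₁ = m₁ − 5 log₁₀ d₁ + 5 = 4.51 − 6.8433 + 5 = 2.6667.
M₂ = 9.65 − 7.7396 + 5 = 6.9104.
L₁/L₂ = 10^(0.4(M₂ − M₁)) = 10^(0.4 × 4.2437) = 10^1.69748 = 49.829.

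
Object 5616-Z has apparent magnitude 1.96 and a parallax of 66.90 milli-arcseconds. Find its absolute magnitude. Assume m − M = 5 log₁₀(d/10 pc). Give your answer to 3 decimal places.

d = 1/p = 1/0.06690″ = 14.948 pc.
m − M = 5 log₁₀(14.948) − 5 = 5.8729 − 5 = 0.8729.
M = m − (m − M) = 1.96 − 0.8729 = 1.087.

M = 1.087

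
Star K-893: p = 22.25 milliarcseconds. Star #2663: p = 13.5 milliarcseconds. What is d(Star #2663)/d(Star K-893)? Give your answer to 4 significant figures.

Since d = 1/p, d_B/d_A = p_A/p_B.
= 22.25 / 13.5 = 1.6481.

1.648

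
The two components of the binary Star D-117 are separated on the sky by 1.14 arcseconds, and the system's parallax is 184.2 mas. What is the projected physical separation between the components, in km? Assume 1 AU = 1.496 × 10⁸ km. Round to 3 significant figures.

9.26 × 10^8 km

d = 1/p = 1/0.1842″ = 5.4289 pc.
At distance d (pc), an angle of θ arcsec spans θ·d AU: s = 1.14 × 5.4289 = 6.1889 AU.
= 6.1889 × 1.496 × 10⁸ km = 9.2586 × 10^8 km.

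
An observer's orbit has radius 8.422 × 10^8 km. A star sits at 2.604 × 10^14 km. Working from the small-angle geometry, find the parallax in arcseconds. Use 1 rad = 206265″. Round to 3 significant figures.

θ ≈ B/d = (8.422 × 10^8) / (2.604 × 10^14) = 3.2343 × 10^-6 rad.
In arcseconds: 3.2343 × 10^-6 × 206265 = 0.66712″.

0.667 arcsec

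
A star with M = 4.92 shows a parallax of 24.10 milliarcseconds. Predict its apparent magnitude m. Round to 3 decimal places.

d = 1/p = 1/0.02410″ = 41.494 pc.
m − M = 5 log₁₀ d − 5 = 5 log₁₀(41.494) − 5 = 8.0899 − 5 = 3.0899.
m = M + (m − M) = 4.92 + 3.0899 = 8.010.

m = 8.010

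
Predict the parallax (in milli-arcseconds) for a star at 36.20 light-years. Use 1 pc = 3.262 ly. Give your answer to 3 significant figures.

90.1 mas

d = 36.20 ly ÷ 3.262 = 11.097 pc.
p = 1/d = 1/11.097 = 0.090114 arcsec.
= 0.090114 × 1000 = 90.114 mas.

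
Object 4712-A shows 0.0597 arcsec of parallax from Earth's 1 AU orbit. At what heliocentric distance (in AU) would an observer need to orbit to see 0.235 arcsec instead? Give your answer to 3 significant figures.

3.94 AU

Parallax scales linearly with baseline: p ∝ B, so B = p_target / p_Earth × 1 AU.
B = 0.235 / 0.0597 = 3.9363 AU.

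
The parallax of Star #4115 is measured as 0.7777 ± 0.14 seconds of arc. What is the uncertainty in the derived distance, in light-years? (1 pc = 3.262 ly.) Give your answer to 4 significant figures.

0.7551 ly

d = 1/p, so σ_d = σ_p / p².
σ_d = 0.140 / (0.7777)² = 0.140 / 0.60482 = 0.23147 pc = 0.23147 × 3.262 ly = 0.75506 ly.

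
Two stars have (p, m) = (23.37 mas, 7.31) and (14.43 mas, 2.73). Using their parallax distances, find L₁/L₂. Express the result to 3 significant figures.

L₁/L₂ = 0.00561

d₁ = 1/p₁ = 1/0.02337″ = 42.79 pc; d₂ = 1/p₂ = 1/0.01443″ = 69.3 pc.
M₁ = m₁ − 5 log₁₀ d₁ + 5 = 7.31 − 8.1567 + 5 = 4.1533.
M₂ = 2.73 − 9.2037 + 5 = -1.4737.
L₁/L₂ = 10^(0.4(M₂ − M₁)) = 10^(0.4 × (-5.6270)) = 10^(-2.25080) = 0.0056131.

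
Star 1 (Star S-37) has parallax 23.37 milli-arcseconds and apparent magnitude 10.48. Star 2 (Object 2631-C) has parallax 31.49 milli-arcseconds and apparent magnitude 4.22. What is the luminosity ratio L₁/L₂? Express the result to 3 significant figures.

L₁/L₂ = 0.00569

d₁ = 1/p₁ = 1/0.02337″ = 42.79 pc; d₂ = 1/p₂ = 1/0.03149″ = 31.756 pc.
M₁ = m₁ − 5 log₁₀ d₁ + 5 = 10.48 − 8.1567 + 5 = 7.3233.
M₂ = 4.22 − 7.5091 + 5 = 1.7109.
L₁/L₂ = 10^(0.4(M₂ − M₁)) = 10^(0.4 × (-5.6124)) = 10^(-2.24496) = 0.0056891.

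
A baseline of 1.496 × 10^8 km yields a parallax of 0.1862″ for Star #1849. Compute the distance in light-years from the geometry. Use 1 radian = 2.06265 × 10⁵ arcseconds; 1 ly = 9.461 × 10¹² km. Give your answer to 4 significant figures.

17.52 ly

θ = 0.1862″ = 0.1862/206265 = 9.0272 × 10^-7 rad.
d = B/θ = (1.496 × 10^8) / (9.0272 × 10^-7) = 1.6572 × 10^14 km = (1.6572 × 10^14) / (9.461 × 10^12) ly = 17.516 ly.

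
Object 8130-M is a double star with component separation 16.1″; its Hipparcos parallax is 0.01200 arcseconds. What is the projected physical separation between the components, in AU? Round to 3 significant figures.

d = 1/p = 1/0.01200″ = 83.333 pc.
At distance d (pc), an angle of θ arcsec spans θ·d AU: s = 16.1 × 83.333 = 1341.7 AU.

1340 AU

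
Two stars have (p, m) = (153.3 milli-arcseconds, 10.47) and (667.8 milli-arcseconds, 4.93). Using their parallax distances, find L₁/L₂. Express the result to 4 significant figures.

L₁/L₂ = 0.1154

d₁ = 1/p₁ = 1/0.1533″ = 6.5232 pc; d₂ = 1/p₂ = 1/0.6678″ = 1.4975 pc.
M₁ = m₁ − 5 log₁₀ d₁ + 5 = 10.47 − 4.0723 + 5 = 11.3977.
M₂ = 4.93 − 0.8768 + 5 = 9.0532.
L₁/L₂ = 10^(0.4(M₂ − M₁)) = 10^(0.4 × (-2.3445)) = 10^(-0.93780) = 0.1154.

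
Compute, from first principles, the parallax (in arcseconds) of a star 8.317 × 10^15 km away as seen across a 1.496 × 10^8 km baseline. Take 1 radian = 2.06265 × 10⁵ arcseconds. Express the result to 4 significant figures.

0.003710 arcsec

θ ≈ B/d = (1.496 × 10^8) / (8.317 × 10^15) = 1.7987 × 10^-8 rad.
In arcseconds: 1.7987 × 10^-8 × 206265 = 0.0037101″.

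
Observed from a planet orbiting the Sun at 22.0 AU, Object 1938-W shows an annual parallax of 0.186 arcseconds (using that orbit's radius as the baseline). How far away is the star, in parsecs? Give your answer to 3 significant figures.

118 pc

With baseline B (in AU) and parallax p (in arcsec), d = B/p parsecs.
d = 22.0 / 0.186 = 118.28 pc.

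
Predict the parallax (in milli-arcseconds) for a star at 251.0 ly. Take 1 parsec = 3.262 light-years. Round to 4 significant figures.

13.00 mas

d = 251.0 ly ÷ 3.262 = 76.947 pc.
p = 1/d = 1/76.947 = 0.012996 arcsec.
= 0.012996 × 1000 = 12.996 mas.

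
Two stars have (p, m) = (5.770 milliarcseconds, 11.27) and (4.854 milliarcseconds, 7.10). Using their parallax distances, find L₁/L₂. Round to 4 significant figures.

L₁/L₂ = 0.01520

d₁ = 1/p₁ = 1/0.005770″ = 173.31 pc; d₂ = 1/p₂ = 1/0.004854″ = 206.02 pc.
M₁ = m₁ − 5 log₁₀ d₁ + 5 = 11.27 − 11.1941 + 5 = 5.0759.
M₂ = 7.10 − 11.5695 + 5 = 0.5305.
L₁/L₂ = 10^(0.4(M₂ − M₁)) = 10^(0.4 × (-4.5454)) = 10^(-1.81816) = 0.0152.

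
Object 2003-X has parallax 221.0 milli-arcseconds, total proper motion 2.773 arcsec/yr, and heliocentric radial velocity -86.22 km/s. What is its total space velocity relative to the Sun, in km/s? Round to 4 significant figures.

104.7 km/s

d = 1/p = 1/0.2210″ = 4.5249 pc.
v_t = 4.740 μ d = 4.740 × 2.773 × 4.5249 = 59.475 km/s.
v = √(v_r² + v_t²) = √((-86.22)² + 59.475²) = √10971.2 = 104.74 km/s.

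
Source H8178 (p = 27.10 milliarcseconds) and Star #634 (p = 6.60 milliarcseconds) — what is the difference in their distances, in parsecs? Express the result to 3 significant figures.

d_A = 1/0.02710″ = 36.9 pc; d_B = 1/0.006600″ = 151.52 pc.
|d_B − d_A| = |151.52 − 36.9| = 114.62 pc.

115 pc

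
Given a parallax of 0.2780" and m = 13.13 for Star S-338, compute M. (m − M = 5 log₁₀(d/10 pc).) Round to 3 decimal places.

d = 1/p = 1/0.2780″ = 3.5971 pc.
m − M = 5 log₁₀(3.5971) − 5 = 2.7798 − 5 = -2.2202.
M = m − (m − M) = 13.13 − (-2.2202) = 15.350.

M = 15.350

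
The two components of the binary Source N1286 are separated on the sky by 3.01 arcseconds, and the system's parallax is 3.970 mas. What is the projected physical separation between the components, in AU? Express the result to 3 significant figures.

d = 1/p = 1/0.003970″ = 251.89 pc.
At distance d (pc), an angle of θ arcsec spans θ·d AU: s = 3.01 × 251.89 = 758.19 AU.

758 AU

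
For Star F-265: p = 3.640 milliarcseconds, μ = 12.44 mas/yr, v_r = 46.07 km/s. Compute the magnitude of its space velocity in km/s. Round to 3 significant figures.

d = 1/p = 1/0.003640″ = 274.73 pc.
μ = 12.44 mas/yr = 0.01244 ″/yr.
v_t = 4.740 μ d = 4.740 × 0.01244 × 274.73 = 16.2 km/s.
v = √(v_r² + v_t²) = √(46.07² + 16.2²) = √2384.88 = 48.835 km/s.

48.8 km/s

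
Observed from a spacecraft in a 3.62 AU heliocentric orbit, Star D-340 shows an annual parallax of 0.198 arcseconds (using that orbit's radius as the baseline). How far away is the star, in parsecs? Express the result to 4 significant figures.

With baseline B (in AU) and parallax p (in arcsec), d = B/p parsecs.
d = 3.62 / 0.198 = 18.283 pc.

18.28 pc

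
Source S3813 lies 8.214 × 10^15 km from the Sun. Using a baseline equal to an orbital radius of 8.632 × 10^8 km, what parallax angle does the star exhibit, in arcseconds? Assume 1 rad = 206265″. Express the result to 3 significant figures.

0.0217 arcsec

θ ≈ B/d = (8.632 × 10^8) / (8.214 × 10^15) = 1.0509 × 10^-7 rad.
In arcseconds: 1.0509 × 10^-7 × 206265 = 0.021676″.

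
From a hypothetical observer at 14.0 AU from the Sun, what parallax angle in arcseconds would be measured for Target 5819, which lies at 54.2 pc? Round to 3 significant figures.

p (arcsec) = B (AU) / d (pc).
p = 14.0 / 54.2 = 0.2583 arcsec.

0.258 arcsec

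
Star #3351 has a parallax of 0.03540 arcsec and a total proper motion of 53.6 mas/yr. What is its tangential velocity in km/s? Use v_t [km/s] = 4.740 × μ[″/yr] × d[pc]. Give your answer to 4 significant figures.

d = 1/p = 1/0.03540″ = 28.249 pc.
μ = 53.6 mas/yr = 0.0536 ″/yr.
v_t = 4.74 × μ × d = 4.74 × 0.0536 × 28.249 = 7.1771 km/s.

7.177 km/s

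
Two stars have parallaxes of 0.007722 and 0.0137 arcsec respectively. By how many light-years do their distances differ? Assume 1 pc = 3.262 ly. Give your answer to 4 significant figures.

d_A = 1/0.007722″ = 129.5 pc; d_B = 1/0.01370″ = 72.993 pc.
|d_B − d_A| = |72.993 − 129.5| = 56.507 pc = 56.507 × 3.262 ly = 184.33 ly.

184.3 ly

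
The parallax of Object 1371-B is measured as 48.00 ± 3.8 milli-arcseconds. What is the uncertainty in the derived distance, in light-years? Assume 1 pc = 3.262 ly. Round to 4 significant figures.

5.380 ly

d = 1/p, so σ_d = σ_p / p².
σ_d = 0.00380 / (0.04800)² = 0.00380 / 0.002304 = 1.6493 pc = 1.6493 × 3.262 ly = 5.38 ly.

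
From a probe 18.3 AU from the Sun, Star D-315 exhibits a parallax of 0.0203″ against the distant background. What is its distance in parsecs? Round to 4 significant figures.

With baseline B (in AU) and parallax p (in arcsec), d = B/p parsecs.
d = 18.3 / 0.0203 = 901.48 pc.

901.5 pc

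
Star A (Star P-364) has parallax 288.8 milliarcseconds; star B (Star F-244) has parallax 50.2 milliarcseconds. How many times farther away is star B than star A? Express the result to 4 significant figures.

Since d = 1/p, d_B/d_A = p_A/p_B.
= 288.8 / 50.2 = 5.753.

5.753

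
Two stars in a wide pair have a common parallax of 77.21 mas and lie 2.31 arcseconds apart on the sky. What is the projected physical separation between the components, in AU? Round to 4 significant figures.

d = 1/p = 1/0.07721″ = 12.952 pc.
At distance d (pc), an angle of θ arcsec spans θ·d AU: s = 2.31 × 12.952 = 29.919 AU.

29.92 AU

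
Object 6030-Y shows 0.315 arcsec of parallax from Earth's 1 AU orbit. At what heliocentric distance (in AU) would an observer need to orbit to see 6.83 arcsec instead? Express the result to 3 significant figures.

21.7 AU

Parallax scales linearly with baseline: p ∝ B, so B = p_target / p_Earth × 1 AU.
B = 6.83 / 0.315 = 21.683 AU.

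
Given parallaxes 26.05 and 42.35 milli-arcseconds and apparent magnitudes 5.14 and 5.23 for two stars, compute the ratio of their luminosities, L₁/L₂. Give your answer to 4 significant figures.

d₁ = 1/p₁ = 1/0.02605″ = 38.388 pc; d₂ = 1/p₂ = 1/0.04235″ = 23.613 pc.
M₁ = m₁ − 5 log₁₀ d₁ + 5 = 5.14 − 7.9210 + 5 = 2.2190.
M₂ = 5.23 − 6.8658 + 5 = 3.3642.
L₁/L₂ = 10^(0.4(M₂ − M₁)) = 10^(0.4 × 1.1452) = 10^0.45808 = 2.8713.

L₁/L₂ = 2.871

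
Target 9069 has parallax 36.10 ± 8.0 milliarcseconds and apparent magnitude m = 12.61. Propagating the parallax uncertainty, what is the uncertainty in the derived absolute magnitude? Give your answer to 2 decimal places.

M = m − 5 log₁₀ d + 5 = m + 5 log₁₀ p + 5, so ∂M/∂p = 5/(p ln 10).
σ_M = (5/ln 10) · (σ_p/p) = 2.1715 × 8.0/36.10 = 2.1715 × 0.22161 = 0.48123.

σ_M = 0.48 mag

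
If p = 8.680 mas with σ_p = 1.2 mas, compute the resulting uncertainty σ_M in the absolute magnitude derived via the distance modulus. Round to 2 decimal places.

σ_M = 0.30 mag

M = m − 5 log₁₀ d + 5 = m + 5 log₁₀ p + 5, so ∂M/∂p = 5/(p ln 10).
σ_M = (5/ln 10) · (σ_p/p) = 2.1715 × 1.2/8.680 = 2.1715 × 0.13825 = 0.30021.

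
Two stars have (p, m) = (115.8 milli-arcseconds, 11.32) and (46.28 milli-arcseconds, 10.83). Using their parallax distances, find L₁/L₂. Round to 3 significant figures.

d₁ = 1/p₁ = 1/0.1158″ = 8.6356 pc; d₂ = 1/p₂ = 1/0.04628″ = 21.608 pc.
M₁ = m₁ − 5 log₁₀ d₁ + 5 = 11.32 − 4.6815 + 5 = 11.6385.
M₂ = 10.83 − 6.6731 + 5 = 9.1569.
L₁/L₂ = 10^(0.4(M₂ − M₁)) = 10^(0.4 × (-2.4816)) = 10^(-0.99264) = 0.10171.

L₁/L₂ = 0.102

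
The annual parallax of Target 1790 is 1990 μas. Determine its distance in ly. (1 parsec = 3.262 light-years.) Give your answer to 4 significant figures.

1639 ly

p = 1990 μas = 0.001990 arcsec.
d = 1/p = 1/0.001990 = 502.51 pc.
In light-years: 502.51 × 3.262 = 1639.2 ly.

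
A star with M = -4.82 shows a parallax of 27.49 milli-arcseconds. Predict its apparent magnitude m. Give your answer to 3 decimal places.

d = 1/p = 1/0.02749″ = 36.377 pc.
m − M = 5 log₁₀ d − 5 = 5 log₁₀(36.377) − 5 = 7.8041 − 5 = 2.8041.
m = M + (m − M) = -4.82 + 2.8041 = -2.016.

m = -2.016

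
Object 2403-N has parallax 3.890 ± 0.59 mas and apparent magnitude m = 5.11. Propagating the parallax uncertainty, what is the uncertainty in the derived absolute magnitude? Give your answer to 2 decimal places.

σ_M = 0.33 mag

M = m − 5 log₁₀ d + 5 = m + 5 log₁₀ p + 5, so ∂M/∂p = 5/(p ln 10).
σ_M = (5/ln 10) · (σ_p/p) = 2.1715 × 0.59/3.890 = 2.1715 × 0.15167 = 0.32935.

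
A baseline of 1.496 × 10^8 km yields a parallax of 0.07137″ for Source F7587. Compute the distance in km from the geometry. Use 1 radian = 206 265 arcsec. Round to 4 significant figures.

4.324 × 10^14 km

θ = 0.07137″ = 0.07137/206265 = 3.4601 × 10^-7 rad.
d = B/θ = (1.496 × 10^8) / (3.4601 × 10^-7) = 4.3236 × 10^14 km.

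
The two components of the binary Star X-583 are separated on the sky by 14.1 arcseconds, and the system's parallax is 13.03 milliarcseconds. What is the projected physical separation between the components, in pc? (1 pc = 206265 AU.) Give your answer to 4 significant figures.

d = 1/p = 1/0.01303″ = 76.746 pc.
At distance d (pc), an angle of θ arcsec spans θ·d AU: s = 14.1 × 76.746 = 1082.1 AU.
= 1082.1 / 206265 = 0.0052462 pc.

0.005246 pc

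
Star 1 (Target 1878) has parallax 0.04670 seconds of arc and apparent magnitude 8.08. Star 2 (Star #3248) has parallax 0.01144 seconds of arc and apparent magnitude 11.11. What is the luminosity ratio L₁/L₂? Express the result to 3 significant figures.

L₁/L₂ = 0.978

d₁ = 1/p₁ = 1/0.04670″ = 21.413 pc; d₂ = 1/p₂ = 1/0.01144″ = 87.413 pc.
M₁ = m₁ − 5 log₁₀ d₁ + 5 = 8.08 − 6.6534 + 5 = 6.4266.
M₂ = 11.11 − 9.7079 + 5 = 6.4021.
L₁/L₂ = 10^(0.4(M₂ − M₁)) = 10^(0.4 × (-0.0245)) = 10^(-0.00980) = 0.97769.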